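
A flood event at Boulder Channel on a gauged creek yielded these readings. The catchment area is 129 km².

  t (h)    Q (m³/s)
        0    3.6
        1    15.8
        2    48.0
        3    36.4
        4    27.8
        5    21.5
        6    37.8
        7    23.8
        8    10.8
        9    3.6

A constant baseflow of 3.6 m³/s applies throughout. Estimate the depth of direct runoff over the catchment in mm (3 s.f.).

d ≈ 5.39 mm

Direct runoff: 0.0, 12.2, 44.4, 32.8, 24.2, 17.9, 34.2, 20.2, 7.2, 0.0 m³/s; ΣQ_DR = 193.1 m³/s.
V = ΣQ_DR · Δt = 193.1 × 3600 s = 6.952 × 10^5 m³.
Over A = 129 km², depth = V / A = 5.39 mm.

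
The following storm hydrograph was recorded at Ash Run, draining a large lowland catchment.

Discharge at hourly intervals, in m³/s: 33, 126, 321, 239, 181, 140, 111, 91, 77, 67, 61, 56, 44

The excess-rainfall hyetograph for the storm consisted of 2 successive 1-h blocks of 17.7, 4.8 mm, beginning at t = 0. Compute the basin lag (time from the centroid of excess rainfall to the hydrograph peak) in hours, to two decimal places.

Centroid of excess rainfall: t_c = Σ P_i·t̄_i / ΣP_i = 0.7133 h (block centres at 0.5, 1.5 h).
Hydrograph peak occurs at t = 2 h, so basin lag t_L = 2 − 0.7133 = 1.29 h.

t_L ≈ 1.29 h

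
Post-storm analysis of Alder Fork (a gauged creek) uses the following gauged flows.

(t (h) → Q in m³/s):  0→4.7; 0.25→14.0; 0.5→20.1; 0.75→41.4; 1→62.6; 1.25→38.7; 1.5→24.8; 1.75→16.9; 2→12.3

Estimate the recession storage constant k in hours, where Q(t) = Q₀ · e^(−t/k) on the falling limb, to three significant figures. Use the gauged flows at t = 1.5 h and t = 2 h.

On the falling limb, Q drops from 24.8 to 12.3 m³/s between t = 1.5 h and t = 2 h (Δt = 0.5 h).
k = −Δt / ln(Q₂/Q₁) = −0.5 / ln(12.3/24.8) = 0.713 h.

k ≈ 0.713 h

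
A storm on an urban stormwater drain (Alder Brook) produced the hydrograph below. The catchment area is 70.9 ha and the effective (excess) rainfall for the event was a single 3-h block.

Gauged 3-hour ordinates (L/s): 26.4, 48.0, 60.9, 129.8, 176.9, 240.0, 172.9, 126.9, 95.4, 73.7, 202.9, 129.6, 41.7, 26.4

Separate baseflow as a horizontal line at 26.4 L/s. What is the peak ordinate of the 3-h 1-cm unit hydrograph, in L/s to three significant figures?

Direct runoff: 0.0, 21.6, 34.5, 103.4, 150.5, 213.6, 146.5, 100.5, 69.0, 47.3, 176.5, 103.2, 15.3, 0.0 L/s; ΣQ_DR = 1182 L/s, peak = 213.6 L/s.
Runoff depth d = ΣQ_DR·Δt / A = 1182 × 10800 / (70.9 ha) = 18.00 mm.
The 1-cm UH is the DRH scaled by (10 mm)/d, so U_p = 213.6 × 10/18.00 = 119 L/s.

U_p ≈ 119 L/s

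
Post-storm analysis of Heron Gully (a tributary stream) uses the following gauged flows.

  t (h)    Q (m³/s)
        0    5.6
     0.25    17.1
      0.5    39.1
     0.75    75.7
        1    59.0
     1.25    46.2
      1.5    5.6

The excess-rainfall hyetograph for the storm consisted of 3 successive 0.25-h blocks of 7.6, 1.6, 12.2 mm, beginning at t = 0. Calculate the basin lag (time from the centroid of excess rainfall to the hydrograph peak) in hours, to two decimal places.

Centroid of excess rainfall: t_c = Σ P_i·t̄_i / ΣP_i = 0.4287 h (block centres at 0.125, 0.375, 0.625 h).
Hydrograph peak occurs at t = 0.75 h, so basin lag t_L = 0.75 − 0.4287 = 0.32 h.

t_L ≈ 0.32 h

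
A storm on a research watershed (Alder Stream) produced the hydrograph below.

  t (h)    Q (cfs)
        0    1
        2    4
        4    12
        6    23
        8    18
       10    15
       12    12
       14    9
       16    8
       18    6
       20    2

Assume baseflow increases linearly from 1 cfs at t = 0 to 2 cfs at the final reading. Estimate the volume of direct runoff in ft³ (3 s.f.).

V ≈ 6.73 × 10^5 ft³

Direct-runoff ordinates (Q − Q_b): 0.00, 2.90, 10.80, 21.70, 16.60, 13.50, 10.40, 7.30, 6.20, 4.10, 0.00 cfs.
ΣQ_DR = 93.50 cfs.
With Δt = 2 h = 7200 s, V = ΣQ_DR · Δt = 93.50 × 7200 = 6.73 × 10^5 ft³.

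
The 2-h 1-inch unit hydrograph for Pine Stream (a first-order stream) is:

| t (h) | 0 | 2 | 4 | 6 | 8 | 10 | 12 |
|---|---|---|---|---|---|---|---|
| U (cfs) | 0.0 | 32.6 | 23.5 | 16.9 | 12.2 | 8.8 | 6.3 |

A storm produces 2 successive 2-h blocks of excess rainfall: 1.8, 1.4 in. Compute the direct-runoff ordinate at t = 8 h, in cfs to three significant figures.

By discrete convolution, Q_j = Σ (P_i / 1 in) · U_{j−i}.
At t = 8 h (j=4): Q = (1.8/1)·12.2 + (1.4/1)·16.9 = 45.6 cfs.

Q ≈ 45.6 cfs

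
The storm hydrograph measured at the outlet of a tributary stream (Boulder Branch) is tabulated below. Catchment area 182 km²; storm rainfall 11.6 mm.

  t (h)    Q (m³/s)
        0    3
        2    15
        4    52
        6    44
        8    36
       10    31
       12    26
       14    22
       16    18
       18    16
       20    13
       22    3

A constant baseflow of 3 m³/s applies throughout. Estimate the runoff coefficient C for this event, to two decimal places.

C ≈ 0.83

ΣQ_DR = 243.0 m³/s; V = ΣQ_DR·Δt = 1.750 × 10^6 m³.
Runoff depth d = V / A = 9.613 mm.
C = d / P = 9.613 / 11.6 = 0.83.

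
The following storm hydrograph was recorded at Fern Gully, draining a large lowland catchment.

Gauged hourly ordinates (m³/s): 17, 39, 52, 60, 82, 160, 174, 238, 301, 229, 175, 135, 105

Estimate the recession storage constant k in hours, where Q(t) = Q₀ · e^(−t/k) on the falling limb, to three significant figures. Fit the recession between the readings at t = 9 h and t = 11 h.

On the falling limb, Q drops from 229 to 135 m³/s between t = 9 h and t = 11 h (Δt = 2 h).
k = −Δt / ln(Q₂/Q₁) = −2 / ln(135/229) = 3.78 h.

k ≈ 3.78 h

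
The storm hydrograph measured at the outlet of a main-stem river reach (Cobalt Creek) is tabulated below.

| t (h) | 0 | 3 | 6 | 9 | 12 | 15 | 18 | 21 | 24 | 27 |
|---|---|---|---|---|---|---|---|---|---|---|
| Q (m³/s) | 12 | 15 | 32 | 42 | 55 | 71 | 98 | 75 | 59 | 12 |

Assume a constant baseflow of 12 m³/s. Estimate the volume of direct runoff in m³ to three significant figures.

Direct-runoff ordinates (Q − Q_b): 0.0, 3.0, 20.0, 30.0, 43.0, 59.0, 86.0, 63.0, 47.0, 0.0 m³/s.
ΣQ_DR = 351.0 m³/s.
With Δt = 3 h = 10800 s, V = ΣQ_DR · Δt = 351.0 × 10800 = 3.79 × 10^6 m³.

V ≈ 3.79 × 10^6 m³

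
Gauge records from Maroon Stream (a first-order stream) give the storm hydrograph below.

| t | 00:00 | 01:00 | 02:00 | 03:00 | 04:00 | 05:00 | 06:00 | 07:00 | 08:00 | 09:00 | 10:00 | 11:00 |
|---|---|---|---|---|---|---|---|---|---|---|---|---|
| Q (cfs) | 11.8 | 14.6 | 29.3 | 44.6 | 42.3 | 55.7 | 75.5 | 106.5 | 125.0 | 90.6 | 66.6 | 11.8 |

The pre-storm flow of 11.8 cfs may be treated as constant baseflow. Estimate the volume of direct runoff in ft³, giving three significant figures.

Direct-runoff ordinates (Q − Q_b): 0.0, 2.8, 17.5, 32.8, 30.5, 43.9, 63.7, 94.7, 113.2, 78.8, 54.8, 0.0 cfs.
ΣQ_DR = 532.7 cfs.
With Δt = 1 h = 3600 s, V = ΣQ_DR · Δt = 532.7 × 3600 = 1.92 × 10^6 ft³.

V ≈ 1.92 × 10^6 ft³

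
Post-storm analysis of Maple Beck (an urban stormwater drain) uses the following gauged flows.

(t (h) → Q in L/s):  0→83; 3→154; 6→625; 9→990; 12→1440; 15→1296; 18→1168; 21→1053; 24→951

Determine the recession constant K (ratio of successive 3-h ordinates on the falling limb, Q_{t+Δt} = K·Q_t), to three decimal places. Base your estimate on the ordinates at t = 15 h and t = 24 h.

Using the recession-limb readings at t = 15 h and t = 24 h: Q falls from 1296 to 951 L/s over 3 intervals.
K = (Q₂/Q₁)^(1/3) = (951/1296)^(1/3) = 0.902.

K ≈ 0.902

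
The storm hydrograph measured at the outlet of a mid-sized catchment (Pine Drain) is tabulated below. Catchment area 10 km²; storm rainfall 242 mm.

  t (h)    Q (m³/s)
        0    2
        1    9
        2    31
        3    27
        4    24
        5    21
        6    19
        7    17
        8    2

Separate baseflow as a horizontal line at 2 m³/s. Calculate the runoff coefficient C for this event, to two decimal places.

ΣQ_DR = 134.0 m³/s; V = ΣQ_DR·Δt = 4.824 × 10^5 m³.
Runoff depth d = V / A = 48.24 mm.
C = d / P = 48.24 / 242 = 0.20.

C ≈ 0.20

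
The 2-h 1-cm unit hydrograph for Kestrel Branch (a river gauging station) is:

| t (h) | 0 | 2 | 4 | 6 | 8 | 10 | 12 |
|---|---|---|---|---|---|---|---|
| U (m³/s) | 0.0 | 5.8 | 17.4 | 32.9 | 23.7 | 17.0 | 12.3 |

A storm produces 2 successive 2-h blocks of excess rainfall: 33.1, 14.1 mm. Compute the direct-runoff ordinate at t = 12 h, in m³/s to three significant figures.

By discrete convolution, Q_j = Σ (P_i / 10 mm) · U_{j−i}.
At t = 12 h (j=6): Q = (33.1/10)·12.3 + (14.1/10)·17.0 = 64.7 m³/s.

Q ≈ 64.7 m³/s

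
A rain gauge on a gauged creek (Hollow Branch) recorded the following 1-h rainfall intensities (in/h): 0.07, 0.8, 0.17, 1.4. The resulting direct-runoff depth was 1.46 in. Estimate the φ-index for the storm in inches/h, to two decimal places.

Only the 2 blocks with intensity above φ contribute runoff: 0.8, 1.4 in/h.
Σ(I−φ)·Δt = d  ⇒  (0.8+1.4 − 2φ)·1 = 1.46
φ = (2.200 − 1.46/1) / 2 = 0.37 in/h.

φ ≈ 0.37 in/h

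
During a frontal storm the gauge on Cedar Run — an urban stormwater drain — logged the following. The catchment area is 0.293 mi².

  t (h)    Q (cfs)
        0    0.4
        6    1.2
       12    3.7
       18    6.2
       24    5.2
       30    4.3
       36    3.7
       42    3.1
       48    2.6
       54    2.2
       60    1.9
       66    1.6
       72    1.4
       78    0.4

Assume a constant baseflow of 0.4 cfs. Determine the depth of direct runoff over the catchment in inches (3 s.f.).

d ≈ 1.02 in

Direct runoff: 0.0, 0.8, 3.3, 5.8, 4.8, 3.9, 3.3, 2.7, 2.2, 1.8, 1.5, 1.2, 1.0, 0.0 cfs; ΣQ_DR = 32.30 cfs.
V = ΣQ_DR · Δt = 32.30 × 21600 s = 6.977 × 10^5 ft³.
Over A = 0.293 mi², depth = V / A = 1.02 in.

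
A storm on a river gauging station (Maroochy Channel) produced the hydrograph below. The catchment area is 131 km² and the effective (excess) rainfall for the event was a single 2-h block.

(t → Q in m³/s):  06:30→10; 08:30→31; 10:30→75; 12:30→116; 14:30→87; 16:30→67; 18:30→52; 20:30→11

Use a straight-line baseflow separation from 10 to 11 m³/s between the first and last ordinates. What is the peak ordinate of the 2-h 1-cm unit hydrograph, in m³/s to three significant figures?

U_p ≈ 52.6 m³/s

Direct runoff: 0.00, 20.86, 64.71, 105.57, 76.43, 56.29, 41.14, 0.00 m³/s; ΣQ_DR = 365.0 m³/s, peak = 105.57 m³/s.
Runoff depth d = ΣQ_DR·Δt / A = 365.0 × 7200 / (131 km²) = 20.06 mm.
The 1-cm UH is the DRH scaled by (10 mm)/d, so U_p = 105.57 × 10/20.06 = 52.6 m³/s.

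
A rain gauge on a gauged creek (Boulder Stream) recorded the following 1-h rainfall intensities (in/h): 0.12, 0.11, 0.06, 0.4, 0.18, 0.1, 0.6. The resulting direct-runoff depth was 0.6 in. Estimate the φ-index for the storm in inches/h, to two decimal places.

Only the 2 blocks with intensity above φ contribute runoff: 0.4, 0.6 in/h.
Σ(I−φ)·Δt = d  ⇒  (0.4+0.6 − 2φ)·1 = 0.6
φ = (1.000 − 0.6/1) / 2 = 0.20 in/h.

φ ≈ 0.20 in/h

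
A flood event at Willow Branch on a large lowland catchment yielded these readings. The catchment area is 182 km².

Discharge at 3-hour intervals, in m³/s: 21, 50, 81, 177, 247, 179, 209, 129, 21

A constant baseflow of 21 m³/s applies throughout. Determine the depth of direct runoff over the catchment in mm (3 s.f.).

d ≈ 54.9 mm

Direct runoff: 0.0, 29.0, 60.0, 156.0, 226.0, 158.0, 188.0, 108.0, 0.0 m³/s; ΣQ_DR = 925.0 m³/s.
V = ΣQ_DR · Δt = 925.0 × 10800 s = 9.990 × 10^6 m³.
Over A = 182 km², depth = V / A = 54.9 mm.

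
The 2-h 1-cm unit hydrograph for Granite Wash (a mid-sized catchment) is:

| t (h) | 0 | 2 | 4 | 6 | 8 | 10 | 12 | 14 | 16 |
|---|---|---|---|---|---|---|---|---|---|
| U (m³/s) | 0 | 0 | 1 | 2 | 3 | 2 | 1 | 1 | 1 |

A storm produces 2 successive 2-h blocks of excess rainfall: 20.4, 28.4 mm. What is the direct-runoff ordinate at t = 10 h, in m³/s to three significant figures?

Q ≈ 12.6 m³/s

By discrete convolution, Q_j = Σ (P_i / 10 mm) · U_{j−i}.
At t = 10 h (j=5): Q = (20.4/10)·2 + (28.4/10)·3 = 12.6 m³/s.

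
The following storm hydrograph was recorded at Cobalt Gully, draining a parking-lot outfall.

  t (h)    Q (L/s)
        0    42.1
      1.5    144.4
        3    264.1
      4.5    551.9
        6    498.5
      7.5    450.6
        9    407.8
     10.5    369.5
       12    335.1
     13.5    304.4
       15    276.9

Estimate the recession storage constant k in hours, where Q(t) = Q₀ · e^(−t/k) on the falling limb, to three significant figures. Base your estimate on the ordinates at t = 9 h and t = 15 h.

On the falling limb, Q drops from 407.8 to 276.9 L/s between t = 9 h and t = 15 h (Δt = 6 h).
k = −Δt / ln(Q₂/Q₁) = −6 / ln(276.9/407.8) = 15.5 h.

k ≈ 15.5 h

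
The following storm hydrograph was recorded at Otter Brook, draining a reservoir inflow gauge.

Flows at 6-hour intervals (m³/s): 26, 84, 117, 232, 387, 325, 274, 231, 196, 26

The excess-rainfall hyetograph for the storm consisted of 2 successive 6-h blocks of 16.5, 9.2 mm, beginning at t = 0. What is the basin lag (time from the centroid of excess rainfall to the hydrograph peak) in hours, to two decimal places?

t_L ≈ 18.85 h

Centroid of excess rainfall: t_c = Σ P_i·t̄_i / ΣP_i = 5.1479 h (block centres at 3, 9 h).
Hydrograph peak occurs at t = 24 h, so basin lag t_L = 24 − 5.1479 = 18.85 h.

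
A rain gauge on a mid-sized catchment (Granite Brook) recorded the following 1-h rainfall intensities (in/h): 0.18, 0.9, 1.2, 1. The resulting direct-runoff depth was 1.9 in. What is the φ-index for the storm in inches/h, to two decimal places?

Only the 3 blocks with intensity above φ contribute runoff: 0.9, 1.2, 1 in/h.
Σ(I−φ)·Δt = d  ⇒  (0.9+1.2+1 − 3φ)·1 = 1.9
φ = (3.100 − 1.9/1) / 3 = 0.40 in/h.

φ ≈ 0.40 in/h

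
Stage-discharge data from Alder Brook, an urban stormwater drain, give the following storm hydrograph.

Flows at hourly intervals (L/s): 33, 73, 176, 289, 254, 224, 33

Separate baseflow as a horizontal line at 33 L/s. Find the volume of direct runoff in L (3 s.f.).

Direct-runoff ordinates (Q − Q_b): 0.0, 40.0, 143.0, 256.0, 221.0, 191.0, 0.0 L/s.
ΣQ_DR = 851.0 L/s.
With Δt = 1 h = 3600 s, V = ΣQ_DR · Δt = 851.0 × 3600 = 3.06 × 10^6 L.

V ≈ 3.06 × 10^6 L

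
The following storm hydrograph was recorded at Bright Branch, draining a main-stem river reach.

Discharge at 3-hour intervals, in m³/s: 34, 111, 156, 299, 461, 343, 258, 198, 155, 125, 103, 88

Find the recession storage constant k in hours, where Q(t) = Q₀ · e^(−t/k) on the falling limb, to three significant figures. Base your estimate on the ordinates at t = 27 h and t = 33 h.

k ≈ 17.1 h

On the falling limb, Q drops from 125 to 88 m³/s between t = 27 h and t = 33 h (Δt = 6 h).
k = −Δt / ln(Q₂/Q₁) = −6 / ln(88/125) = 17.1 h.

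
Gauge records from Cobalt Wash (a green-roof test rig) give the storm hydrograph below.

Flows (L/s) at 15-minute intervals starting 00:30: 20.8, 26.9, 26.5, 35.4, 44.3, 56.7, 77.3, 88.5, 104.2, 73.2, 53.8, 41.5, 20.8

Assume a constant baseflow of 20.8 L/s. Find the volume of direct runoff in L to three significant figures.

V ≈ 3.60 × 10^5 L

Direct-runoff ordinates (Q − Q_b): 0.0, 6.1, 5.7, 14.6, 23.5, 35.9, 56.5, 67.7, 83.4, 52.4, 33.0, 20.7, 0.0 L/s.
ΣQ_DR = 399.5 L/s.
With Δt = 0.25 h = 900 s, V = ΣQ_DR · Δt = 399.5 × 900 = 3.60 × 10^5 L.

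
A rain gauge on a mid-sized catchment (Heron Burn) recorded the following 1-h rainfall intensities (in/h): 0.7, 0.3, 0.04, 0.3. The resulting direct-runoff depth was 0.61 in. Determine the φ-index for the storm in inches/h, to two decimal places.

Only the 3 blocks with intensity above φ contribute runoff: 0.7, 0.3, 0.3 in/h.
Σ(I−φ)·Δt = d  ⇒  (0.7+0.3+0.3 − 3φ)·1 = 0.61
φ = (1.300 − 0.61/1) / 3 = 0.23 in/h.

φ ≈ 0.23 in/h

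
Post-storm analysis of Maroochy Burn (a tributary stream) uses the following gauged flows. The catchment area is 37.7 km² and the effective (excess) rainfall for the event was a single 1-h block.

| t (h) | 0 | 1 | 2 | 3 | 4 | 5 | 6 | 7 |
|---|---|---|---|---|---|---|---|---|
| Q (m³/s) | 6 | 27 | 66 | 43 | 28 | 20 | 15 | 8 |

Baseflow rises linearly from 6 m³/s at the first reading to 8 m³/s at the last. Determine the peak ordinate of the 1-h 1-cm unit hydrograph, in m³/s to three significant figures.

U_p ≈ 39.6 m³/s

Direct runoff: 0.00, 20.71, 59.43, 36.14, 20.86, 12.57, 7.29, 0.00 m³/s; ΣQ_DR = 157.0 m³/s, peak = 59.43 m³/s.
Runoff depth d = ΣQ_DR·Δt / A = 157.0 × 3600 / (37.7 km²) = 14.99 mm.
The 1-cm UH is the DRH scaled by (10 mm)/d, so U_p = 59.43 × 10/14.99 = 39.6 m³/s.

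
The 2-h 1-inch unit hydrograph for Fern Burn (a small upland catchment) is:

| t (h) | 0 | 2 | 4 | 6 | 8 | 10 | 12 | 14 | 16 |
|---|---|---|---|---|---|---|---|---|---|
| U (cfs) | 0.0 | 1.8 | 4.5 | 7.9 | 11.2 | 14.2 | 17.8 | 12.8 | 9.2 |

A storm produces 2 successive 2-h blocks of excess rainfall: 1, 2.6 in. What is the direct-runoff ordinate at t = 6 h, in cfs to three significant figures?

By discrete convolution, Q_j = Σ (P_i / 1 in) · U_{j−i}.
At t = 6 h (j=3): Q = (1/1)·7.9 + (2.6/1)·4.5 = 19.6 cfs.

Q ≈ 19.6 cfs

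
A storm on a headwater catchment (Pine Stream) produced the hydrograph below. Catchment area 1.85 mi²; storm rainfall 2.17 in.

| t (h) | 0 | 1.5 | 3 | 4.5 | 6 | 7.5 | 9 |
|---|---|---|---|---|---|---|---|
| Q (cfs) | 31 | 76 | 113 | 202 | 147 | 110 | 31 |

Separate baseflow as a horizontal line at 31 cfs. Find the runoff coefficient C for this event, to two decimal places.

ΣQ_DR = 493.0 cfs; V = ΣQ_DR·Δt = 2.662 × 10^6 ft³.
Runoff depth d = V / A = 0.6194 in.
C = d / P = 0.6194 / 2.17 = 0.29.

C ≈ 0.29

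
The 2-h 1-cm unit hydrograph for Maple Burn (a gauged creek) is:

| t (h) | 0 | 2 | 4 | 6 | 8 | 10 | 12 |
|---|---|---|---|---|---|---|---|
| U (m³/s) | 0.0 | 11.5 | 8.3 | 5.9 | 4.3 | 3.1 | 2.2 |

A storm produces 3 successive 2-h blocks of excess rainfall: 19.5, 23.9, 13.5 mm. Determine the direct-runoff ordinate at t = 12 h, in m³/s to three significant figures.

By discrete convolution, Q_j = Σ (P_i / 10 mm) · U_{j−i}.
At t = 12 h (j=6): Q = (19.5/10)·2.2 + (23.9/10)·3.1 + (13.5/10)·4.3 = 17.5 m³/s.

Q ≈ 17.5 m³/s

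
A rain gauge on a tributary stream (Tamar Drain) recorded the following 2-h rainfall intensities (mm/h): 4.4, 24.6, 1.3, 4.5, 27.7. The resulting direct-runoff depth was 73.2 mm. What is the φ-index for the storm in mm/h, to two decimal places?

φ ≈ 7.85 mm/h

Only the 2 blocks with intensity above φ contribute runoff: 24.6, 27.7 mm/h.
Σ(I−φ)·Δt = d  ⇒  (24.6+27.7 − 2φ)·2 = 73.2
φ = (52.30 − 73.2/2) / 2 = 7.85 mm/h.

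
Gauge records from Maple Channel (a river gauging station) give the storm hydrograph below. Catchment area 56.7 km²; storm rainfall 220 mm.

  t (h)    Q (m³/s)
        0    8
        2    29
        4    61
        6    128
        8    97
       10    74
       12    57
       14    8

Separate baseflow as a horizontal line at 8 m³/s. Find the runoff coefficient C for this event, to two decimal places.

C ≈ 0.23

ΣQ_DR = 398.0 m³/s; V = ΣQ_DR·Δt = 2.866 × 10^6 m³.
Runoff depth d = V / A = 50.54 mm.
C = d / P = 50.54 / 220 = 0.23.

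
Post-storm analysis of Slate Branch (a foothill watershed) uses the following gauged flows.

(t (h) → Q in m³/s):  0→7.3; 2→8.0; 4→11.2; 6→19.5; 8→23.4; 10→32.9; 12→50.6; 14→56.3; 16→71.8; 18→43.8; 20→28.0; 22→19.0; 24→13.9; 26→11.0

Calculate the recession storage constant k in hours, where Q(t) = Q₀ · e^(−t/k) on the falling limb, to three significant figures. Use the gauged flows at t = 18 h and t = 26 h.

On the falling limb, Q drops from 43.8 to 11.0 m³/s between t = 18 h and t = 26 h (Δt = 8 h).
k = −Δt / ln(Q₂/Q₁) = −8 / ln(11.0/43.8) = 5.79 h.

k ≈ 5.79 h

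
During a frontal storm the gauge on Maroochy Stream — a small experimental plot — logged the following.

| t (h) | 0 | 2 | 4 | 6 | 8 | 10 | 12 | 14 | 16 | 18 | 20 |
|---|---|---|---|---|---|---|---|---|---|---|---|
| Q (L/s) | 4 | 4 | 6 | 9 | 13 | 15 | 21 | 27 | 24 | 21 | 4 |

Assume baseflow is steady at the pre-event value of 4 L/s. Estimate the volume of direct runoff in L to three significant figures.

V ≈ 7.49 × 10^5 L

Direct-runoff ordinates (Q − Q_b): 0.0, 0.0, 2.0, 5.0, 9.0, 11.0, 17.0, 23.0, 20.0, 17.0, 0.0 L/s.
ΣQ_DR = 104.0 L/s.
With Δt = 2 h = 7200 s, V = ΣQ_DR · Δt = 104.0 × 7200 = 7.49 × 10^5 L.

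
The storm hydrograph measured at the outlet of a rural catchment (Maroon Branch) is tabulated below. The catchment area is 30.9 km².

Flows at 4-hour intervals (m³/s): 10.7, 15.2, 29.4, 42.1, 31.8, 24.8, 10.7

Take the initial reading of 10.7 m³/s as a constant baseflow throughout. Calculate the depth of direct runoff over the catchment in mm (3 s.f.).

Direct runoff: 0.0, 4.5, 18.7, 31.4, 21.1, 14.1, 0.0 m³/s; ΣQ_DR = 89.80 m³/s.
V = ΣQ_DR · Δt = 89.80 × 14400 s = 1.293 × 10^6 m³.
Over A = 30.9 km², depth = V / A = 41.8 mm.

d ≈ 41.8 mm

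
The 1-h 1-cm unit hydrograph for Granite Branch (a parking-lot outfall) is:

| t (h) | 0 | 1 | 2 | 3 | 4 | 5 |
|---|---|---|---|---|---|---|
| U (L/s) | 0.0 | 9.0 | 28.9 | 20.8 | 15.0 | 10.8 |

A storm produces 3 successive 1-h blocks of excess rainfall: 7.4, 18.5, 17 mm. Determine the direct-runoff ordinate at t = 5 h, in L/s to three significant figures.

Q ≈ 71.1 L/s

By discrete convolution, Q_j = Σ (P_i / 10 mm) · U_{j−i}.
At t = 5 h (j=5): Q = (7.4/10)·10.8 + (18.5/10)·15.0 + (17/10)·20.8 = 71.1 L/s.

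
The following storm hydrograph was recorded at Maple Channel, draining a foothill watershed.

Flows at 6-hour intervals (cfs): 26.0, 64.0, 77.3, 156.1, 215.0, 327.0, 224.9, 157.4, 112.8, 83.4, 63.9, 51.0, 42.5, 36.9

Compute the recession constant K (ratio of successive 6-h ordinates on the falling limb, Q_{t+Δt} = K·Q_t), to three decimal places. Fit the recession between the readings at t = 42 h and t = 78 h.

Using the recession-limb readings at t = 42 h and t = 78 h: Q falls from 157.4 to 36.9 cfs over 6 intervals.
K = (Q₂/Q₁)^(1/6) = (36.9/157.4)^(1/6) = 0.785.

K ≈ 0.785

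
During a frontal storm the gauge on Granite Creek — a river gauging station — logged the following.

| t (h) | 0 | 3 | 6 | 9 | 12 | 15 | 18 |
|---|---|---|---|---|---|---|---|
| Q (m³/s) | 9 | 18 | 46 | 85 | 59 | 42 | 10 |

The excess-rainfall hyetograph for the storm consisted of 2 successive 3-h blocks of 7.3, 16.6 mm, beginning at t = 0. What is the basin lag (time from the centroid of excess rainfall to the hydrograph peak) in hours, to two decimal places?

t_L ≈ 5.42 h

Centroid of excess rainfall: t_c = Σ P_i·t̄_i / ΣP_i = 3.5837 h (block centres at 1.5, 4.5 h).
Hydrograph peak occurs at t = 9 h, so basin lag t_L = 9 − 3.5837 = 5.42 h.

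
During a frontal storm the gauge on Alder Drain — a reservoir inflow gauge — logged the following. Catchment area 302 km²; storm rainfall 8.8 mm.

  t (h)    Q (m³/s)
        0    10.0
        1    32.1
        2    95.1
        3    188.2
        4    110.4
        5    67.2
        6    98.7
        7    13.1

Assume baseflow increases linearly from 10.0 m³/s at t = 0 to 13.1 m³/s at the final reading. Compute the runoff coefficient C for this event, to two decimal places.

ΣQ_DR = 522.4 m³/s; V = ΣQ_DR·Δt = 1.881 × 10^6 m³.
Runoff depth d = V / A = 6.227 mm.
C = d / P = 6.227 / 8.8 = 0.71.

C ≈ 0.71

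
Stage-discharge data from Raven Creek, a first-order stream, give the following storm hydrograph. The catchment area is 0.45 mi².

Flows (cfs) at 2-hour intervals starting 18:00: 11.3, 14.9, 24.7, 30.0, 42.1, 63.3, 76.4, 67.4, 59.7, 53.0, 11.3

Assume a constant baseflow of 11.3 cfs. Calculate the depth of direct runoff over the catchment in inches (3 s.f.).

Direct runoff: 0.0, 3.6, 13.4, 18.7, 30.8, 52.0, 65.1, 56.1, 48.4, 41.7, 0.0 cfs; ΣQ_DR = 329.8 cfs.
V = ΣQ_DR · Δt = 329.8 × 7200 s = 2.375 × 10^6 ft³.
Over A = 0.45 mi², depth = V / A = 2.27 in.

d ≈ 2.27 in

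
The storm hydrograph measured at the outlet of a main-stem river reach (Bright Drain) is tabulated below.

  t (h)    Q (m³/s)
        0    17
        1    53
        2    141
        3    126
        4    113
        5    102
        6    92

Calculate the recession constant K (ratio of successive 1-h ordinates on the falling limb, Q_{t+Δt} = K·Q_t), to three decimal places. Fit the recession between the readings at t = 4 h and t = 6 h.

K ≈ 0.902

Using the recession-limb readings at t = 4 h and t = 6 h: Q falls from 113 to 92 m³/s over 2 intervals.
K = (Q₂/Q₁)^(1/2) = (92/113)^(1/2) = 0.902.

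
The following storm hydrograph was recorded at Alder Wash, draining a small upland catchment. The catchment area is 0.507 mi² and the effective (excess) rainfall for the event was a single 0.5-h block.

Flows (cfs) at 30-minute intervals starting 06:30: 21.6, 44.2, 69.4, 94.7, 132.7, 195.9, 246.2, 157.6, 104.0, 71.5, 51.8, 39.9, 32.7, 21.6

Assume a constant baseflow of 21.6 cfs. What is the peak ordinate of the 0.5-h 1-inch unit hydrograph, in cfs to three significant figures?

U_p ≈ 150 cfs

Direct runoff: 0.0, 22.6, 47.8, 73.1, 111.1, 174.3, 224.6, 136.0, 82.4, 49.9, 30.2, 18.3, 11.1, 0.0 cfs; ΣQ_DR = 981.4 cfs, peak = 224.6 cfs.
Runoff depth d = ΣQ_DR·Δt / A = 981.4 × 1800 / (0.507 mi²) = 1.500 in.
The 1-inch UH is the DRH scaled by (1 in)/d, so U_p = 224.6 × 1/1.500 = 150 cfs.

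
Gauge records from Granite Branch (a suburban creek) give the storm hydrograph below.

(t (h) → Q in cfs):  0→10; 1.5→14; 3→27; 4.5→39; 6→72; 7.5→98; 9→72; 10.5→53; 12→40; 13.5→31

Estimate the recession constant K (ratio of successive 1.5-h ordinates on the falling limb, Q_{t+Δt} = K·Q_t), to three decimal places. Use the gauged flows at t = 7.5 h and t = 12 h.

Using the recession-limb readings at t = 7.5 h and t = 12 h: Q falls from 98 to 40 cfs over 3 intervals.
K = (Q₂/Q₁)^(1/3) = (40/98)^(1/3) = 0.742.

K ≈ 0.742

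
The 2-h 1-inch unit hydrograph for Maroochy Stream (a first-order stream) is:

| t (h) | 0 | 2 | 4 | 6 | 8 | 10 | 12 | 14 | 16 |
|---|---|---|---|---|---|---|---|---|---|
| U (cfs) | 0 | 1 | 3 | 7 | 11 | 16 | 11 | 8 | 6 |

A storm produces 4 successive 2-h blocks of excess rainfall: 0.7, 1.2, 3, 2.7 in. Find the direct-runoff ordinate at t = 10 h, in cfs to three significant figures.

Q ≈ 53.5 cfs

By discrete convolution, Q_j = Σ (P_i / 1 in) · U_{j−i}.
At t = 10 h (j=5): Q = (0.7/1)·16 + (1.2/1)·11 + (3/1)·7 + (2.7/1)·3 = 53.5 cfs.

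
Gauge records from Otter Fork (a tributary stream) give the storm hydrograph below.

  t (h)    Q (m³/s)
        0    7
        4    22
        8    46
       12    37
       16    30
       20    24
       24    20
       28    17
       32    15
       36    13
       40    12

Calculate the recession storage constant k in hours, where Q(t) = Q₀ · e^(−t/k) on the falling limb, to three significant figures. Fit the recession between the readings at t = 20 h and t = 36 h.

k ≈ 26.1 h

On the falling limb, Q drops from 24 to 13 m³/s between t = 20 h and t = 36 h (Δt = 16 h).
k = −Δt / ln(Q₂/Q₁) = −16 / ln(13/24) = 26.1 h.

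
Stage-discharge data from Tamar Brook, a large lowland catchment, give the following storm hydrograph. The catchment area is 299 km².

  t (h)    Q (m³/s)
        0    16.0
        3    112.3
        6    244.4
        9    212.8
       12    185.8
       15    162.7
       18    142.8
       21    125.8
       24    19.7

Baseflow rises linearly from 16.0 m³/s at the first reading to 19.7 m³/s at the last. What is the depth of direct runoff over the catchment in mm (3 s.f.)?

d ≈ 38.3 mm

Direct runoff: 0.00, 95.84, 227.47, 195.41, 167.95, 144.39, 124.03, 106.56, 0.00 m³/s; ΣQ_DR = 1062 m³/s.
V = ΣQ_DR · Δt = 1062 × 10800 s = 1.147 × 10^7 m³.
Over A = 299 km², depth = V / A = 38.3 mm.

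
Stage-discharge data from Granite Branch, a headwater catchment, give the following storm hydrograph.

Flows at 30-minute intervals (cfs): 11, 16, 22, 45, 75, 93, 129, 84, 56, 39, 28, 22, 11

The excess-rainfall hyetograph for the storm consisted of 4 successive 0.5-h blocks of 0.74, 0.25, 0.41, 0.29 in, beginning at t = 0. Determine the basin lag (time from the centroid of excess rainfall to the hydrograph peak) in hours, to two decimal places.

t_L ≈ 2.18 h

Centroid of excess rainfall: t_c = Σ P_i·t̄_i / ΣP_i = 0.8240 h (block centres at 0.25, 0.75, 1.25, 1.75 h).
Hydrograph peak occurs at t = 3 h, so basin lag t_L = 3 − 0.8240 = 2.18 h.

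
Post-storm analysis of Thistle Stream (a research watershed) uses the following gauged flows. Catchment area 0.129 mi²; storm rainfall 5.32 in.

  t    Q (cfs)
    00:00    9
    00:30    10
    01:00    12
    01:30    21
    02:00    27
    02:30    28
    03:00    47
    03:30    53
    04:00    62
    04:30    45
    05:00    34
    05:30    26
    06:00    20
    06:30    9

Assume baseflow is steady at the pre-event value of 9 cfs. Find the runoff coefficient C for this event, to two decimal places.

ΣQ_DR = 277.0 cfs; V = ΣQ_DR·Δt = 4.986 × 10^5 ft³.
Runoff depth d = V / A = 1.664 in.
C = d / P = 1.664 / 5.32 = 0.31.

C ≈ 0.31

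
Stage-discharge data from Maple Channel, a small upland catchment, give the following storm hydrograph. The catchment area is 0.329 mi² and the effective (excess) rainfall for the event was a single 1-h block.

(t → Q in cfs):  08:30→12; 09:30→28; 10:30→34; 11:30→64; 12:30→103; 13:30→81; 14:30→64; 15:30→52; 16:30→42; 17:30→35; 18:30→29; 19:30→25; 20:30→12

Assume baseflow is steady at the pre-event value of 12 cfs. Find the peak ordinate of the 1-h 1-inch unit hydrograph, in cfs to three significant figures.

U_p ≈ 45.5 cfs

Direct runoff: 0.0, 16.0, 22.0, 52.0, 91.0, 69.0, 52.0, 40.0, 30.0, 23.0, 17.0, 13.0, 0.0 cfs; ΣQ_DR = 425.0 cfs, peak = 91.0 cfs.
Runoff depth d = ΣQ_DR·Δt / A = 425.0 × 3600 / (0.329 mi²) = 2.002 in.
The 1-inch UH is the DRH scaled by (1 in)/d, so U_p = 91.0 × 1/2.002 = 45.5 cfs.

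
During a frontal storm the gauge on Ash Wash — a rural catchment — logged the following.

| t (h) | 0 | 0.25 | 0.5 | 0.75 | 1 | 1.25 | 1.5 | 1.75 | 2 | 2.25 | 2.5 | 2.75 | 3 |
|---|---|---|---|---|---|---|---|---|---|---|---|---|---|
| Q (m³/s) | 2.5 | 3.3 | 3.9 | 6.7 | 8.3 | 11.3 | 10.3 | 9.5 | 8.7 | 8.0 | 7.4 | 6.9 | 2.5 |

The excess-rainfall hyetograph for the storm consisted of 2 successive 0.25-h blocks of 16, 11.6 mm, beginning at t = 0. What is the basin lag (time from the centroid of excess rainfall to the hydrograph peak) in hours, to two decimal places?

t_L ≈ 1.02 h

Centroid of excess rainfall: t_c = Σ P_i·t̄_i / ΣP_i = 0.2301 h (block centres at 0.125, 0.375 h).
Hydrograph peak occurs at t = 1.25 h, so basin lag t_L = 1.25 − 0.2301 = 1.02 h.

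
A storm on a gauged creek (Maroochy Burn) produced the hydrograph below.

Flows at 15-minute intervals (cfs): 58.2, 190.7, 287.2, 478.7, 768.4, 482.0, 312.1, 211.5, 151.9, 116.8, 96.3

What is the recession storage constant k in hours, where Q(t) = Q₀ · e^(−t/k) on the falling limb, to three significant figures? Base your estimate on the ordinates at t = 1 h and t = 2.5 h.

On the falling limb, Q drops from 768.4 to 96.3 cfs between t = 1 h and t = 2.5 h (Δt = 1.5 h).
k = −Δt / ln(Q₂/Q₁) = −1.5 / ln(96.3/768.4) = 0.722 h.

k ≈ 0.722 h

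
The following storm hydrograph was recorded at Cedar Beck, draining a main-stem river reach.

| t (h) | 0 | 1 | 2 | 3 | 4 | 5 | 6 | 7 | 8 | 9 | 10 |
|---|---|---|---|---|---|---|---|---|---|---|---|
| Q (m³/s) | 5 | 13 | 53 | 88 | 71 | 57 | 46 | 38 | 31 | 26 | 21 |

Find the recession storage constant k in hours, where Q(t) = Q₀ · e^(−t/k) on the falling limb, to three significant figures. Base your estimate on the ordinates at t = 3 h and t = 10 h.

On the falling limb, Q drops from 88 to 21 m³/s between t = 3 h and t = 10 h (Δt = 7 h).
k = −Δt / ln(Q₂/Q₁) = −7 / ln(21/88) = 4.89 h.

k ≈ 4.89 h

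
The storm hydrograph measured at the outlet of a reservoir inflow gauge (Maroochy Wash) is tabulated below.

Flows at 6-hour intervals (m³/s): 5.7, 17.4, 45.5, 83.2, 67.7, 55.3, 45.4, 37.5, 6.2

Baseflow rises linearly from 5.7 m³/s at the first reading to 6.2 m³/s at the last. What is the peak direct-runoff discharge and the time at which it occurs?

Q_p = 77.31 m³/s at t = 18 h

Subtracting baseflow gives direct-runoff ordinates: 0.00, 11.64, 39.67, 77.31, 61.75, 49.29, 39.33, 31.36, 0.00 m³/s.
The maximum is 77.31 m³/s, occurring at the reading for t = 18 h.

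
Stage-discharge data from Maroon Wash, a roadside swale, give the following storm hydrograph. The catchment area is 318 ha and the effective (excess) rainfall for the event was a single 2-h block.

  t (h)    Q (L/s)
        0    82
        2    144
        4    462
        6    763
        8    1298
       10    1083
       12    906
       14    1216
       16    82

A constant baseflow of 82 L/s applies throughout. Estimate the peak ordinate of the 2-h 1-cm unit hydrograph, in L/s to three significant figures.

Direct runoff: 0.0, 62.0, 380.0, 681.0, 1216.0, 1001.0, 824.0, 1134.0, 0.0 L/s; ΣQ_DR = 5298 L/s, peak = 1216.0 L/s.
Runoff depth d = ΣQ_DR·Δt / A = 5298 × 7200 / (318 ha) = 12.00 mm.
The 1-cm UH is the DRH scaled by (10 mm)/d, so U_p = 1216.0 × 10/12.00 = 1010 L/s.

U_p ≈ 1010 L/s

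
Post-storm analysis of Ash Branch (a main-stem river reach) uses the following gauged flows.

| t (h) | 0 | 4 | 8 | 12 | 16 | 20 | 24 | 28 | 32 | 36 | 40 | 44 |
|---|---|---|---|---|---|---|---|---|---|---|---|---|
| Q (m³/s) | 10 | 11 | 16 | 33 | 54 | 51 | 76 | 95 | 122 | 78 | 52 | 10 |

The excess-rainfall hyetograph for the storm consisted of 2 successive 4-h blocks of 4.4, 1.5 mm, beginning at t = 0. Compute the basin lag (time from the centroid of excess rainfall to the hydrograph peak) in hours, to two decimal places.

t_L ≈ 28.98 h

Centroid of excess rainfall: t_c = Σ P_i·t̄_i / ΣP_i = 3.0169 h (block centres at 2, 6 h).
Hydrograph peak occurs at t = 32 h, so basin lag t_L = 32 − 3.0169 = 28.98 h.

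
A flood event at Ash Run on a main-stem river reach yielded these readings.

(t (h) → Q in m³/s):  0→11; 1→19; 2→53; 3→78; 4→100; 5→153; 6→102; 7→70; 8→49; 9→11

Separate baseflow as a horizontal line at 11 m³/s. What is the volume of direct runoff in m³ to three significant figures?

Direct-runoff ordinates (Q − Q_b): 0.0, 8.0, 42.0, 67.0, 89.0, 142.0, 91.0, 59.0, 38.0, 0.0 m³/s.
ΣQ_DR = 536.0 m³/s.
With Δt = 1 h = 3600 s, V = ΣQ_DR · Δt = 536.0 × 3600 = 1.93 × 10^6 m³.

V ≈ 1.93 × 10^6 m³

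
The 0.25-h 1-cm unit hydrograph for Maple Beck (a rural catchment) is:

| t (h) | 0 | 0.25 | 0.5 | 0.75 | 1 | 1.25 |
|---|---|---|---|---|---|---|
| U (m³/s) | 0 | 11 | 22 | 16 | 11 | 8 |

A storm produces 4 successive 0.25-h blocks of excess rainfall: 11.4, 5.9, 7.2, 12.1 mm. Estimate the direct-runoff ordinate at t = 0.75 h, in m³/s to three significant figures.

By discrete convolution, Q_j = Σ (P_i / 10 mm) · U_{j−i}.
At t = 0.75 h (j=3): Q = (11.4/10)·16 + (5.9/10)·22 + (7.2/10)·11 + (12.1/10)·0 = 39.1 m³/s.

Q ≈ 39.1 m³/s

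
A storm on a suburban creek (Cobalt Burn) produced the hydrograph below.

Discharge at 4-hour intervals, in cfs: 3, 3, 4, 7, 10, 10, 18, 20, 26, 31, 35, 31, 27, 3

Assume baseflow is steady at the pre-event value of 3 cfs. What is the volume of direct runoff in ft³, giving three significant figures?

Direct-runoff ordinates (Q − Q_b): 0.0, 0.0, 1.0, 4.0, 7.0, 7.0, 15.0, 17.0, 23.0, 28.0, 32.0, 28.0, 24.0, 0.0 cfs.
ΣQ_DR = 186.0 cfs.
With Δt = 4 h = 14400 s, V = ΣQ_DR · Δt = 186.0 × 14400 = 2.68 × 10^6 ft³.

V ≈ 2.68 × 10^6 ft³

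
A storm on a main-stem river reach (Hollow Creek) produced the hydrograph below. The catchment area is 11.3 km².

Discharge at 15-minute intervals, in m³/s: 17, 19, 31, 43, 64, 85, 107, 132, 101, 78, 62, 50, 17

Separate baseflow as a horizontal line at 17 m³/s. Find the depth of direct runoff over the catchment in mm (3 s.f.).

Direct runoff: 0.0, 2.0, 14.0, 26.0, 47.0, 68.0, 90.0, 115.0, 84.0, 61.0, 45.0, 33.0, 0.0 m³/s; ΣQ_DR = 585.0 m³/s.
V = ΣQ_DR · Δt = 585.0 × 900 s = 5.265 × 10^5 m³.
Over A = 11.3 km², depth = V / A = 46.6 mm.

d ≈ 46.6 mm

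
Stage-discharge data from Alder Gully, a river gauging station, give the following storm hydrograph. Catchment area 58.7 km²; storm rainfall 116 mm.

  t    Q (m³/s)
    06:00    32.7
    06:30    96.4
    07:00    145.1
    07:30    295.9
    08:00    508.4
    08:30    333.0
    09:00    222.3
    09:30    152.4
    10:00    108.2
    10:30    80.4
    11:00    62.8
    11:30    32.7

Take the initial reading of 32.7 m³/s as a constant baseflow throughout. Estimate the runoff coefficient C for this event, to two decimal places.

C ≈ 0.44

ΣQ_DR = 1678 m³/s; V = ΣQ_DR·Δt = 3.020 × 10^6 m³.
Runoff depth d = V / A = 51.45 mm.
C = d / P = 51.45 / 116 = 0.44.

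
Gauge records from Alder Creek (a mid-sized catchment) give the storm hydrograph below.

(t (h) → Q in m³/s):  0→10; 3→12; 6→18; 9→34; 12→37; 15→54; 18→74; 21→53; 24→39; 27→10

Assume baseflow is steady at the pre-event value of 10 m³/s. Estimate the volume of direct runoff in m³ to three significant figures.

V ≈ 2.60 × 10^6 m³

Direct-runoff ordinates (Q − Q_b): 0.0, 2.0, 8.0, 24.0, 27.0, 44.0, 64.0, 43.0, 29.0, 0.0 m³/s.
ΣQ_DR = 241.0 m³/s.
With Δt = 3 h = 10800 s, V = ΣQ_DR · Δt = 241.0 × 10800 = 2.60 × 10^6 m³.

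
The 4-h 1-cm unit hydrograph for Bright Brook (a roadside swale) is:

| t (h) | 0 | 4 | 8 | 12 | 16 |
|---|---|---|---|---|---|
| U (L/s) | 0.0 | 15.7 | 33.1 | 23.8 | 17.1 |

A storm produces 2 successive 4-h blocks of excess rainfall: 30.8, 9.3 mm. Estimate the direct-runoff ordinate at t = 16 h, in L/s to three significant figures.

By discrete convolution, Q_j = Σ (P_i / 10 mm) · U_{j−i}.
At t = 16 h (j=4): Q = (30.8/10)·17.1 + (9.3/10)·23.8 = 74.8 L/s.

Q ≈ 74.8 L/s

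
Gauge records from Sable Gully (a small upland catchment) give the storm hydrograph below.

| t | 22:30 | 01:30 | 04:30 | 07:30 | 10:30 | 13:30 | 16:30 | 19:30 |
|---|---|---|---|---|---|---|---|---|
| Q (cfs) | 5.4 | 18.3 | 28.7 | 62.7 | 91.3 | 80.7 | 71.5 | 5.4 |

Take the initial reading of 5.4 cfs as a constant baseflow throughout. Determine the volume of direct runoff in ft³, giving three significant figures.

Direct-runoff ordinates (Q − Q_b): 0.0, 12.9, 23.3, 57.3, 85.9, 75.3, 66.1, 0.0 cfs.
ΣQ_DR = 320.8 cfs.
With Δt = 3 h = 10800 s, V = ΣQ_DR · Δt = 320.8 × 10800 = 3.46 × 10^6 ft³.

V ≈ 3.46 × 10^6 ft³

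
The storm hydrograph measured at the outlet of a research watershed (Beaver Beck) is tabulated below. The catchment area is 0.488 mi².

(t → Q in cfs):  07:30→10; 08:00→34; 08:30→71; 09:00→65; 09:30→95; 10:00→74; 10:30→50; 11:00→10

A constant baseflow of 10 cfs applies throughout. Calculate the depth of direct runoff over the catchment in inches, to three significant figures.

Direct runoff: 0.0, 24.0, 61.0, 55.0, 85.0, 64.0, 40.0, 0.0 cfs; ΣQ_DR = 329.0 cfs.
V = ΣQ_DR · Δt = 329.0 × 1800 s = 5.922 × 10^5 ft³.
Over A = 0.488 mi², depth = V / A = 0.522 in.

d ≈ 0.522 in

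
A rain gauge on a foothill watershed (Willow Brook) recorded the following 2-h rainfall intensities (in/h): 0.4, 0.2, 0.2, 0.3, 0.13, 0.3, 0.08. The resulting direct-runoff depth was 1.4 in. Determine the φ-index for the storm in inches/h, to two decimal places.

Only the 5 blocks with intensity above φ contribute runoff: 0.4, 0.2, 0.2, 0.3, 0.3 in/h.
Σ(I−φ)·Δt = d  ⇒  (0.4+0.2+0.2+0.3+0.3 − 5φ)·2 = 1.4
φ = (1.400 − 1.4/2) / 5 = 0.14 in/h.

φ ≈ 0.14 in/h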